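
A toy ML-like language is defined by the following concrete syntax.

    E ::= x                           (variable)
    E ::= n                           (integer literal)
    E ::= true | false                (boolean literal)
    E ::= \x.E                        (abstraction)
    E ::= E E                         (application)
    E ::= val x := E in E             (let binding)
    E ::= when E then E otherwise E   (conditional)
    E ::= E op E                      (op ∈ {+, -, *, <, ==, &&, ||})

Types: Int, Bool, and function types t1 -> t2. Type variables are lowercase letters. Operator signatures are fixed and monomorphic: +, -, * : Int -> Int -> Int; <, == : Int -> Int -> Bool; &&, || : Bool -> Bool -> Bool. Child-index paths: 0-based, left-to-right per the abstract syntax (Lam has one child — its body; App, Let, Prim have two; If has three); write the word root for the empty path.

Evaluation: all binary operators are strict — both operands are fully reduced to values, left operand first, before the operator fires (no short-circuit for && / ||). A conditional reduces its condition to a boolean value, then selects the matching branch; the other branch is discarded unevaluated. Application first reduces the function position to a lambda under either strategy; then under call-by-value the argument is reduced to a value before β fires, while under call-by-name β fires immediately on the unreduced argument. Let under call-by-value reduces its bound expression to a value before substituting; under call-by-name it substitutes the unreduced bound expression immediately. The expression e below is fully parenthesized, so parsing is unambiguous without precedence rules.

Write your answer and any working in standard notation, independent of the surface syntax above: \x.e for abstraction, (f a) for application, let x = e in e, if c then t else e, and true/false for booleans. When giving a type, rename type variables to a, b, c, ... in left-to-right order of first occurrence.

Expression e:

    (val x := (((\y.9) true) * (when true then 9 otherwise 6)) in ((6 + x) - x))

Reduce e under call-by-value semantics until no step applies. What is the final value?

Derivation:
step 0: (let x = (((\y.9) true) * (if true then 9 else 6)) in ((6 + x) - x))
step 1: [beta@0.0] (let x = (9 * (if true then 9 else 6)) in ((6 + x) - x))
step 2: [if@0.1] (let x = (9 * 9) in ((6 + x) - x))
step 3: [delta@0] (let x = 81 in ((6 + x) - x))
step 4: [let@root] ((6 + 81) - 81)
step 5: [delta@0] (87 - 81)
step 6: [delta@root] 6

Answer: 6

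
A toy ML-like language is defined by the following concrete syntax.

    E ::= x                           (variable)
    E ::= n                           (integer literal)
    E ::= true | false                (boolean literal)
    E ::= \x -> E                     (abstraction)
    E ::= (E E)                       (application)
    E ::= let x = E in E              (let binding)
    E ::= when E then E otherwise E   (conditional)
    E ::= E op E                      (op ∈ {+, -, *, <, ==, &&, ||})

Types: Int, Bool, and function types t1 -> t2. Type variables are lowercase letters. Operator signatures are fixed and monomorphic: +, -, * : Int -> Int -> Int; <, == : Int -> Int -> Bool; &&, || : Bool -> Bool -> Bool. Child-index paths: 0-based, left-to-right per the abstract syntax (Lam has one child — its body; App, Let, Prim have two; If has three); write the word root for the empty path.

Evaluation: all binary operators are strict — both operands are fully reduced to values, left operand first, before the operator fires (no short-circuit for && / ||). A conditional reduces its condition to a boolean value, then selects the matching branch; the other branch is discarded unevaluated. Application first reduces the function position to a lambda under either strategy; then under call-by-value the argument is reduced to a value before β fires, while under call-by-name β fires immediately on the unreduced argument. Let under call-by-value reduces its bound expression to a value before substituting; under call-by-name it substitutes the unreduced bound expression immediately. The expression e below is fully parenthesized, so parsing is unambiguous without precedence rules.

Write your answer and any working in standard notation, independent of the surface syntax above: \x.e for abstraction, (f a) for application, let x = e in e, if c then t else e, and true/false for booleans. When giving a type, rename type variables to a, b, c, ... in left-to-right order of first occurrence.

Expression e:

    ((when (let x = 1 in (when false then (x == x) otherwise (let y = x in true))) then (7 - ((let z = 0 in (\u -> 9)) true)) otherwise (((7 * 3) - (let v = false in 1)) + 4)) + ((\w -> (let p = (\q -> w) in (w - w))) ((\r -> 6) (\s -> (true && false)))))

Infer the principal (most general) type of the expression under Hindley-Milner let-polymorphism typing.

Derivation:
let x : Int
  unify Bool ~ Bool
x : Int
  unify Int ~ Int
x : Int
  unify Int ~ Int
x : Int
let y : Int
  unify Bool ~ Bool
  unify Bool ~ Bool
  unify Int ~ Int
let z : Int
\u._ : a -> Int
  unify a -> Int ~ Bool -> b
  unify a ~ Bool
  unify Int ~ b
_ _ : Int
  unify Int ~ Int
  unify Int ~ Int
  unify Int ~ Int
  unify Int ~ Int
let v : Bool
  unify Int ~ Int
  unify Int ~ Int
  unify Int ~ Int
  unify Int ~ Int
  unify Int ~ Int
w : c
\q._ : d -> c
let p : forall. d -> c
w : c
  unify c ~ Int
w : Int
  unify Int ~ Int
\w._ : Int -> Int
\r._ : e -> Int
  unify Bool ~ Bool
  unify Bool ~ Bool
\s._ : f -> Bool
  unify e -> Int ~ (f -> Bool) -> g
  unify e ~ f -> Bool
  unify Int ~ g
_ _ : Int
  unify Int -> Int ~ Int -> h
  unify Int ~ Int
  unify Int ~ h
_ _ : Int
  unify Int ~ Int

Answer: Int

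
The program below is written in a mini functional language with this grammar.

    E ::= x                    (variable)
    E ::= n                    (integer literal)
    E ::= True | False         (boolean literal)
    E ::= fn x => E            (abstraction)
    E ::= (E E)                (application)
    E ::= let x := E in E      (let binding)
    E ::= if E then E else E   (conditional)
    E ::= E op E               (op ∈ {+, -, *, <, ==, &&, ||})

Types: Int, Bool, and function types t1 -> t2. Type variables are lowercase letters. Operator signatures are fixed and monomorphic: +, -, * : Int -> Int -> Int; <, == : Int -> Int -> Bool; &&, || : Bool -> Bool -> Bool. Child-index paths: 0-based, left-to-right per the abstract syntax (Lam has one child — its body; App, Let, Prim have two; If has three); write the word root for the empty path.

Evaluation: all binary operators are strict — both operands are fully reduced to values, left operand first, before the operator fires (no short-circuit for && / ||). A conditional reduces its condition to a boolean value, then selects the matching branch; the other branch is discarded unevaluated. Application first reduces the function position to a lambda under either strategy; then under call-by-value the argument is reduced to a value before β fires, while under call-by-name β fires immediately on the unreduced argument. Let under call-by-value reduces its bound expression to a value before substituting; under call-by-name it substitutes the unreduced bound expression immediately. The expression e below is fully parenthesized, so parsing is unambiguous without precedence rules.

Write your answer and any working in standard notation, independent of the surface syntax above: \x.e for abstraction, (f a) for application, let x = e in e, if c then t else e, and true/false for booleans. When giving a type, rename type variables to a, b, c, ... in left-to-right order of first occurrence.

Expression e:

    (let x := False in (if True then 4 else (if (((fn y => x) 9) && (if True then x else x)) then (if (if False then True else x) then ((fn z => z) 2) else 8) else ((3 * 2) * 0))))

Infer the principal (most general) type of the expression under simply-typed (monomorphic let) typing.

Answer: Int

Working:
let x : Bool
  unify Bool ~ Bool
x : Bool
\y._ : a -> Bool
  unify a -> Bool ~ Int -> b
  unify a ~ Int
  unify Bool ~ b
_ _ : Bool
  unify Bool ~ Bool
  unify Bool ~ Bool
x : Bool
x : Bool
  unify Bool ~ Bool
  unify Bool ~ Bool
  unify Bool ~ Bool
  unify Bool ~ Bool
x : Bool
  unify Bool ~ Bool
  unify Bool ~ Bool
z : c
\z._ : c -> c
  unify c -> c ~ Int -> d
  unify c ~ Int
  unify Int ~ d
_ _ : Int
  unify Int ~ Int
  unify Int ~ Int
  unify Int ~ Int
  unify Int ~ Int
  unify Int ~ Int
  unify Int ~ Int
  unify Int ~ Int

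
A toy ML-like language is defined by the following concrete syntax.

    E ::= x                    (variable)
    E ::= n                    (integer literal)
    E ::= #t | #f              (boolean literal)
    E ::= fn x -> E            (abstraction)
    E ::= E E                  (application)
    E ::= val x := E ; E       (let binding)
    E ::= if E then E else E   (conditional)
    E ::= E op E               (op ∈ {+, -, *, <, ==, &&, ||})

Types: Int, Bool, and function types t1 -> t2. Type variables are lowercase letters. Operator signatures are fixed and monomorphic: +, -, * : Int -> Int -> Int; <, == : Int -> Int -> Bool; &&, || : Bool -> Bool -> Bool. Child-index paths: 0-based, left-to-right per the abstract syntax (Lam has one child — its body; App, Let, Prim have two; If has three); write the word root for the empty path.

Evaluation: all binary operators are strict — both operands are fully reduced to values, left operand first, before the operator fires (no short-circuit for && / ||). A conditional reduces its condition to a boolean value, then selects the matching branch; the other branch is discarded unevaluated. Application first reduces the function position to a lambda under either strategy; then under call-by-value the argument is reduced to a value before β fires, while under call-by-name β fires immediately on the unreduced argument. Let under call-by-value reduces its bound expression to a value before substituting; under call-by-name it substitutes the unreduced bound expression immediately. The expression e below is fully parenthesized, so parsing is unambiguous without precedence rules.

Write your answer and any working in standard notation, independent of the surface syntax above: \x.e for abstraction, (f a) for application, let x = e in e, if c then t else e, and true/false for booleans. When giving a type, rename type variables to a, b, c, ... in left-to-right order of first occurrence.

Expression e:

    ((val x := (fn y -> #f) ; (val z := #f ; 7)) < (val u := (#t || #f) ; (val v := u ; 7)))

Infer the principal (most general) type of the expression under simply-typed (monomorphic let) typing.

Derivation:
\y._ : a -> Bool
let x : a -> Bool
let z : Bool
  unify Int ~ Int
  unify Bool ~ Bool
  unify Bool ~ Bool
let u : Bool
u : Bool
let v : Bool
  unify Int ~ Int

Answer: Bool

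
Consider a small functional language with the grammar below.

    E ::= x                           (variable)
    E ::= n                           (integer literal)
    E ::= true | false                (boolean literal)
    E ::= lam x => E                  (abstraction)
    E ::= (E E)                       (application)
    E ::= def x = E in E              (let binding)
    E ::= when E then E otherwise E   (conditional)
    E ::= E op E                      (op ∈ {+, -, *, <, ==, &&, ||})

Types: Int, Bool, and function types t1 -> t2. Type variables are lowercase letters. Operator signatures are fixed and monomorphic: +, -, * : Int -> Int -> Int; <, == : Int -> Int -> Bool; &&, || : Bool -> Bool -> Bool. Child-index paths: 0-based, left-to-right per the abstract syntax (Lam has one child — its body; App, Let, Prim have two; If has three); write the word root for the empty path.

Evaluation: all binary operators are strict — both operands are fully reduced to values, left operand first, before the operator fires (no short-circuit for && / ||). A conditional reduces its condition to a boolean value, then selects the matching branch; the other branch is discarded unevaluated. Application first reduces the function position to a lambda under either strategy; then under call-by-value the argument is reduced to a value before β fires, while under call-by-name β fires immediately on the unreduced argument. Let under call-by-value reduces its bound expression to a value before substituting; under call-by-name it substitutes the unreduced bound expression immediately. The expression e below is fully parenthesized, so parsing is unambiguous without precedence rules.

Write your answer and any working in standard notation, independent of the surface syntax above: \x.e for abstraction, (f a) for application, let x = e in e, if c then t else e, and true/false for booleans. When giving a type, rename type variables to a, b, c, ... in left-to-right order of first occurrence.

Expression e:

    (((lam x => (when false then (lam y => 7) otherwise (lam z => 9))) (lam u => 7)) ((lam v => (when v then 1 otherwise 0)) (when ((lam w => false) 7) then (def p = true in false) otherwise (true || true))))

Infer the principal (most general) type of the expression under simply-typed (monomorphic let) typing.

Answer: Int

Working:
  unify Bool ~ Bool
\y._ : b -> Int
\z._ : c -> Int
  unify b -> Int ~ c -> Int
  unify b ~ c
  unify Int ~ Int
\x._ : a -> c -> Int
\u._ : d -> Int
  unify a -> c -> Int ~ (d -> Int) -> e
  unify a ~ d -> Int
  unify c -> Int ~ e
_ _ : c -> Int
v : f
  unify f ~ Bool
  unify Int ~ Int
\v._ : Bool -> Int
\w._ : g -> Bool
  unify g -> Bool ~ Int -> h
  unify g ~ Int
  unify Bool ~ h
_ _ : Bool
  unify Bool ~ Bool
let p : Bool
  unify Bool ~ Bool
  unify Bool ~ Bool
  unify Bool ~ Bool
  unify Bool -> Int ~ Bool -> i
  unify Bool ~ Bool
  unify Int ~ i
_ _ : Int
  unify c -> Int ~ Int -> j
  unify c ~ Int
  unify Int ~ j
_ _ : Int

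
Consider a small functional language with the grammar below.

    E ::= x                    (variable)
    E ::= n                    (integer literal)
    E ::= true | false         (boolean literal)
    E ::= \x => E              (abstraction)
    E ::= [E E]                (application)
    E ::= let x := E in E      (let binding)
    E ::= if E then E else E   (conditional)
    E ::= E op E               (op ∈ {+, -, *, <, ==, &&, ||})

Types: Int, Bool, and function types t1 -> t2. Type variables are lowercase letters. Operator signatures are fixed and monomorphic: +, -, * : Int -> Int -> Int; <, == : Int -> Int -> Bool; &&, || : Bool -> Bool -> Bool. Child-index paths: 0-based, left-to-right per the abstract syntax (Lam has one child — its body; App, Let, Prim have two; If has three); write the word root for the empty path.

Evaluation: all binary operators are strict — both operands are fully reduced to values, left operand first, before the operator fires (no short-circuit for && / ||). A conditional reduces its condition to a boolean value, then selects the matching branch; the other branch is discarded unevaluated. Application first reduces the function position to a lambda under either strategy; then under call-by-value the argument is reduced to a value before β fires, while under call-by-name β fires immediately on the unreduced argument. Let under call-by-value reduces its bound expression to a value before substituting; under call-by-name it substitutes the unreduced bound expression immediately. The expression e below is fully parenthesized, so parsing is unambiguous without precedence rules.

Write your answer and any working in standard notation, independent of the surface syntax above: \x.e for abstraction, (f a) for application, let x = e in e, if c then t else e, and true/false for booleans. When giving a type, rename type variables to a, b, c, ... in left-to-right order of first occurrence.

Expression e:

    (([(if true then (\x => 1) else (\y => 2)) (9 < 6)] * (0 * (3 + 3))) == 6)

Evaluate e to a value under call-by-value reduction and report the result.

Derivation:
step 0: ((((if true then (\x.1) else (\y.2)) (9 < 6)) * (0 * (3 + 3))) == 6)
step 1: [if@0.0.0] ((((\x.1) (9 < 6)) * (0 * (3 + 3))) == 6)
step 2: [delta@0.0.1] ((((\x.1) false) * (0 * (3 + 3))) == 6)
step 3: [beta@0.0] ((1 * (0 * (3 + 3))) == 6)
step 4: [delta@0.1.1] ((1 * (0 * 6)) == 6)
step 5: [delta@0.1] ((1 * 0) == 6)
step 6: [delta@0] (0 == 6)
step 7: [delta@root] false

Answer: false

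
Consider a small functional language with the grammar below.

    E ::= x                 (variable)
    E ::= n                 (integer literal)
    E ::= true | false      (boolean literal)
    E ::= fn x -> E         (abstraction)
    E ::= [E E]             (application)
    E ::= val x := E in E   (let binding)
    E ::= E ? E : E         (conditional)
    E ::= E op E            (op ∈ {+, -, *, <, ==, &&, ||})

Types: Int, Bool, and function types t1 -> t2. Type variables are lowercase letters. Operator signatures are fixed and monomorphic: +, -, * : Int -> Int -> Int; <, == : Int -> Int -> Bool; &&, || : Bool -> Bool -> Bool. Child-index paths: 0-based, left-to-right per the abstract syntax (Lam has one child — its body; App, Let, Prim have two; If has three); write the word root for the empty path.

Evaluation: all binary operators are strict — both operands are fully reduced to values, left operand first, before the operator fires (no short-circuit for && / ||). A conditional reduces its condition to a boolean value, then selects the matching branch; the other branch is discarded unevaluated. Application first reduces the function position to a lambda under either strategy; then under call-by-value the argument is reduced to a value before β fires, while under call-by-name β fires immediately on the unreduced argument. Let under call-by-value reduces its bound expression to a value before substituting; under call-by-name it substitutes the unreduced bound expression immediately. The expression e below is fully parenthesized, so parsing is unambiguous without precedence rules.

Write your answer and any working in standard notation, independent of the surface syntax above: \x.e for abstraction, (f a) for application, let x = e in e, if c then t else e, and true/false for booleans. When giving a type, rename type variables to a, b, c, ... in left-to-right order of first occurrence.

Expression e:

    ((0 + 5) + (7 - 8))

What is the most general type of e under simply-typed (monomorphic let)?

Answer: Int

Derivation:
  unify Int ~ Int
  unify Int ~ Int
  unify Int ~ Int
  unify Int ~ Int
  unify Int ~ Int
  unify Int ~ Int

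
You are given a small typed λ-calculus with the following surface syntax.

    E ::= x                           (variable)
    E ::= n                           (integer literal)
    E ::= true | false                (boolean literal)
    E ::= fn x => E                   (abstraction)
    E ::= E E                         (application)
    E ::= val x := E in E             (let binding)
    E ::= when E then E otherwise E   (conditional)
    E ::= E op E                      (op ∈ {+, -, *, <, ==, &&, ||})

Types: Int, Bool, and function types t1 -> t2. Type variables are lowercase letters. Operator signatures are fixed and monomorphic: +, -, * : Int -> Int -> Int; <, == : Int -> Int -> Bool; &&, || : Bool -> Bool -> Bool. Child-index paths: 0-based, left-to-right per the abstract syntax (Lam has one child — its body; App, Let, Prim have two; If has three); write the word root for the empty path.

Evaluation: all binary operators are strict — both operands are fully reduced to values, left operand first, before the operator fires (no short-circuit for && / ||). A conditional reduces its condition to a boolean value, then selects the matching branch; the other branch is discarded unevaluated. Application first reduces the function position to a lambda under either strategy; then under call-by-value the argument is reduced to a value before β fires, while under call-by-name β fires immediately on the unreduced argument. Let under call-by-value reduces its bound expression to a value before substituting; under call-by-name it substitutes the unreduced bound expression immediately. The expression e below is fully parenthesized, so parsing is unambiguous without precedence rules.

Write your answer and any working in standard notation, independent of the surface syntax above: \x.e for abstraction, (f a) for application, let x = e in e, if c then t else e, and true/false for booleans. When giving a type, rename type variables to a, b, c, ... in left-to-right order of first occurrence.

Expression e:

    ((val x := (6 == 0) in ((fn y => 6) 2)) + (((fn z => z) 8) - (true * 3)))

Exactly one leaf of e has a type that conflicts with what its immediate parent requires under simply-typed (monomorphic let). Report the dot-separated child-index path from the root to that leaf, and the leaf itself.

Answer: 1.1.0 : true

Derivation:
  unify Int ~ Int
  unify Int ~ Int
let x : Bool
\y._ : a -> Int
  unify a -> Int ~ Int -> b
  unify a ~ Int
  unify Int ~ b
_ _ : Int
  unify Int ~ Int
z : c
\z._ : c -> c
  unify c -> c ~ Int -> d
  unify c ~ Int
  unify Int ~ d
_ _ : Int
  unify Int ~ Int
  unify Bool ~ Int
  FAIL: mismatch Bool ~ Int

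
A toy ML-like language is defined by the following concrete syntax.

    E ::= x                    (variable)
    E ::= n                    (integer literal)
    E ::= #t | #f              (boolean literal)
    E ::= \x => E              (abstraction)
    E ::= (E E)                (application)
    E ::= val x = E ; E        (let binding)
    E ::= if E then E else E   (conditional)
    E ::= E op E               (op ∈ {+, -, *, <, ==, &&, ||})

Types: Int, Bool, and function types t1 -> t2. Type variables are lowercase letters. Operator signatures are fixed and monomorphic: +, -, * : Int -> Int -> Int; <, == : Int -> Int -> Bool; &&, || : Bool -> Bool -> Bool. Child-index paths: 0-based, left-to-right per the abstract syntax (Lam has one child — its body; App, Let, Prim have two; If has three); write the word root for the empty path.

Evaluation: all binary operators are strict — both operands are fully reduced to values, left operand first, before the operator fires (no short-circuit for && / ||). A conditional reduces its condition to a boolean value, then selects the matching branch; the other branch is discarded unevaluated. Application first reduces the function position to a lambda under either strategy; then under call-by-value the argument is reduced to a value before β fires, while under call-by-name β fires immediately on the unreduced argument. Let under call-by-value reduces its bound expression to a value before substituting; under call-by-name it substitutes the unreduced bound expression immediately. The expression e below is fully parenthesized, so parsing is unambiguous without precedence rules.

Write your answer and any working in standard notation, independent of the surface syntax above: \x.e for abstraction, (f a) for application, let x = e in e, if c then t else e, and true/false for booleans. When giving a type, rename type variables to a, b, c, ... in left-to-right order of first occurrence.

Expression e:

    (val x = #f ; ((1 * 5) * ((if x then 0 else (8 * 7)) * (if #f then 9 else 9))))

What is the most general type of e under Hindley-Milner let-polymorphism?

Working:
let x : Bool
  unify Int ~ Int
  unify Int ~ Int
  unify Int ~ Int
x : Bool
  unify Bool ~ Bool
  unify Int ~ Int
  unify Int ~ Int
  unify Int ~ Int
  unify Int ~ Int
  unify Bool ~ Bool
  unify Int ~ Int
  unify Int ~ Int
  unify Int ~ Int

Answer: Int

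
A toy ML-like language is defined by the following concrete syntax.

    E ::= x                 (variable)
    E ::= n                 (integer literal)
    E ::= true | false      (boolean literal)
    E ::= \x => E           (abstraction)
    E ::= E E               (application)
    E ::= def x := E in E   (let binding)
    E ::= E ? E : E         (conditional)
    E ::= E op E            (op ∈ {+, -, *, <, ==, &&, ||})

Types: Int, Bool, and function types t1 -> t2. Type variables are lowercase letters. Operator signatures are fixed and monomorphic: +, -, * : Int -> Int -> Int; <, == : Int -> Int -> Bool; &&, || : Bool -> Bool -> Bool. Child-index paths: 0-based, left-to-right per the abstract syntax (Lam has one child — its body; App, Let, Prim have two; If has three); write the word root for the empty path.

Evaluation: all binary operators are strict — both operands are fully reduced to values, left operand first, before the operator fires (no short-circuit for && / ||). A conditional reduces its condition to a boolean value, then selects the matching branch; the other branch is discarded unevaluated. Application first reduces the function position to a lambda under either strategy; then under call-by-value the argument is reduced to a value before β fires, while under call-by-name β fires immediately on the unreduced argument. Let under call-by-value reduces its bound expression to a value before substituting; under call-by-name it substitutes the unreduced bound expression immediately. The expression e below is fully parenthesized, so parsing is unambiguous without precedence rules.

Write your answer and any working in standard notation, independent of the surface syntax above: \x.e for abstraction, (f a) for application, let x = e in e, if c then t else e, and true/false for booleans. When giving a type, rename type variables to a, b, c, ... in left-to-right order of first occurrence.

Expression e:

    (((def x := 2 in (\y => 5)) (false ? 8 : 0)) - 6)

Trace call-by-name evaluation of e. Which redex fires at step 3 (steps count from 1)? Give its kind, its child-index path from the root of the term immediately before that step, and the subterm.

Working:
step 0: (((let x = 2 in (\y.5)) (if false then 8 else 0)) - 6)
step 1: [let@0.0] (((\y.5) (if false then 8 else 0)) - 6)
step 2: [beta@0] (5 - 6)
step 3: [delta@root] -1

Answer: delta at root : (5 - 6)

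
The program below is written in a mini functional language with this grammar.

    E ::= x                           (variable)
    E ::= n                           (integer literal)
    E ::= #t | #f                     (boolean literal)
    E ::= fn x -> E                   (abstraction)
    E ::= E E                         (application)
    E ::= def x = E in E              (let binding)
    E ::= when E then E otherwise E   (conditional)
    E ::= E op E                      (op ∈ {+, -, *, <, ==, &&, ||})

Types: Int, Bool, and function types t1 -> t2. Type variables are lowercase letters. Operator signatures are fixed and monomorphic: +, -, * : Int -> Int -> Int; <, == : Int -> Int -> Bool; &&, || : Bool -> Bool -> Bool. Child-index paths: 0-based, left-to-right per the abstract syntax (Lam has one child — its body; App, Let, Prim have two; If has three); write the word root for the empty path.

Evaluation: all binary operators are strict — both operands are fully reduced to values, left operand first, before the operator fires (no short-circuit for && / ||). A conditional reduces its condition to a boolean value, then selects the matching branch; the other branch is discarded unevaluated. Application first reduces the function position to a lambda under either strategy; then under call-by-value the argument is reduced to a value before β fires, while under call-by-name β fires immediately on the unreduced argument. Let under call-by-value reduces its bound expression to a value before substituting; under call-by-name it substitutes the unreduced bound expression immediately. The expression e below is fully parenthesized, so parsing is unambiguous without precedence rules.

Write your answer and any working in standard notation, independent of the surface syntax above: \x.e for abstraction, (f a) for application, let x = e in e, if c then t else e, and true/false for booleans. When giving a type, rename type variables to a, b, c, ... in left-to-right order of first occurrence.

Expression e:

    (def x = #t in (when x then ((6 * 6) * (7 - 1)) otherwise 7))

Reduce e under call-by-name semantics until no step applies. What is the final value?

Answer: 216

Trace:
step 0: (let x = true in (if x then ((6 * 6) * (7 - 1)) else 7))
step 1: [let@root] (if true then ((6 * 6) * (7 - 1)) else 7)
step 2: [if@root] ((6 * 6) * (7 - 1))
step 3: [delta@0] (36 * (7 - 1))
step 4: [delta@1] (36 * 6)
step 5: [delta@root] 216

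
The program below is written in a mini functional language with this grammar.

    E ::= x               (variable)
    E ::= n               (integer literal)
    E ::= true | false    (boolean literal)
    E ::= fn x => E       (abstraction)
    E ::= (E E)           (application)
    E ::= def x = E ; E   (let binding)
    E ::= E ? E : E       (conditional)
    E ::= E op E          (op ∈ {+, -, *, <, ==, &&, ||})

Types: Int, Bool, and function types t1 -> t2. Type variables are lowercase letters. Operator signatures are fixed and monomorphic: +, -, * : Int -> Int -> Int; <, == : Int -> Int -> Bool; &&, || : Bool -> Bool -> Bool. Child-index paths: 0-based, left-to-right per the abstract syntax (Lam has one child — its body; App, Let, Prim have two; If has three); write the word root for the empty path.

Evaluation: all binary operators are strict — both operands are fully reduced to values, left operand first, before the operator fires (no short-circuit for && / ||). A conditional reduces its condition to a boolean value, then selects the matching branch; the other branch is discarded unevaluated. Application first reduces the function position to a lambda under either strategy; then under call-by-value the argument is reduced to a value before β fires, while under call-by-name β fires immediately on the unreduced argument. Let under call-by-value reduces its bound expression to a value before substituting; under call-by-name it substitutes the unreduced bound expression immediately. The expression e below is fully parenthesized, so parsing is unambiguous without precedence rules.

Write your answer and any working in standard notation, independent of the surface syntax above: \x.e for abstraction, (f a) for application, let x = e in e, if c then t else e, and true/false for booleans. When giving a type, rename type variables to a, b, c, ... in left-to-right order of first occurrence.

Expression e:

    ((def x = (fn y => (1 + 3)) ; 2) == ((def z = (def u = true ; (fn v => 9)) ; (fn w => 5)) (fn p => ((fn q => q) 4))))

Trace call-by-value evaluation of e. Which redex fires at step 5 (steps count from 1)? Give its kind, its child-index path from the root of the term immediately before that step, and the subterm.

Trace:
step 0: ((let x = (\y.(1 + 3)) in 2) == ((let z = (let u = true in (\v.9)) in (\w.5)) (\p.((\q.q) 4))))
step 1: [let@0] (2 == ((let z = (let u = true in (\v.9)) in (\w.5)) (\p.((\q.q) 4))))
step 2: [let@1.0.0] (2 == ((let z = (\v.9) in (\w.5)) (\p.((\q.q) 4))))
step 3: [let@1.0] (2 == ((\w.5) (\p.((\q.q) 4))))
step 4: [beta@1] (2 == 5)
step 5: [delta@root] false

Answer: delta at root : (2 == 5)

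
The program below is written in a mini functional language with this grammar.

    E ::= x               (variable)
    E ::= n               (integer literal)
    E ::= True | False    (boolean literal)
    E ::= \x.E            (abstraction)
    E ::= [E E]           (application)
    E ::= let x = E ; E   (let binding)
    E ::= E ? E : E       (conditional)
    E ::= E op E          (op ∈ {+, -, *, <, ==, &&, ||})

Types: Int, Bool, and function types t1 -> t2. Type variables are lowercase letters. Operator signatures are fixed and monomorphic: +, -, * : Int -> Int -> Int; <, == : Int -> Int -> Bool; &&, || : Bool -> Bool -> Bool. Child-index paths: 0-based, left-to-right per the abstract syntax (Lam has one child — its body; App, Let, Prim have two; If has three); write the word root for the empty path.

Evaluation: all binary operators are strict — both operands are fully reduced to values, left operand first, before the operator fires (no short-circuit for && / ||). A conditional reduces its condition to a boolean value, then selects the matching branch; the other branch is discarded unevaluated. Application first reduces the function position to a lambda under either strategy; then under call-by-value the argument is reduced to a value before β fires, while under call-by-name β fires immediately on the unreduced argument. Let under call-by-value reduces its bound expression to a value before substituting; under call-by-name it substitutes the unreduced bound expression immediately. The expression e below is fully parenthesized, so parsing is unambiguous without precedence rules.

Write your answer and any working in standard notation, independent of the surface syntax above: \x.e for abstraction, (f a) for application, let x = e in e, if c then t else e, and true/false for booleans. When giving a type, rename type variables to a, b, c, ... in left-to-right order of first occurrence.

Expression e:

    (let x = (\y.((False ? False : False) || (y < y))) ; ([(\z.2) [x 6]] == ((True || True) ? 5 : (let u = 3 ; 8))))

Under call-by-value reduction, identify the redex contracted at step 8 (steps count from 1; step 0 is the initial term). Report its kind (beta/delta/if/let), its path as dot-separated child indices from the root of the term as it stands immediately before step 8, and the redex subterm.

Derivation:
step 0: (let x = (\y.((if false then false else false) || (y < y))) in (((\z.2) (x 6)) == (if (true || true) then 5 else (let u = 3 in 8))))
step 1: [let@root] (((\z.2) ((\y.((if false then false else false) || (y < y))) 6)) == (if (true || true) then 5 else (let u = 3 in 8)))
step 2: [beta@0.1] (((\z.2) ((if false then false else false) || (6 < 6))) == (if (true || true) then 5 else (let u = 3 in 8)))
step 3: [if@0.1.0] (((\z.2) (false || (6 < 6))) == (if (true || true) then 5 else (let u = 3 in 8)))
step 4: [delta@0.1.1] (((\z.2) (false || false)) == (if (true || true) then 5 else (let u = 3 in 8)))
step 5: [delta@0.1] (((\z.2) false) == (if (true || true) then 5 else (let u = 3 in 8)))
step 6: [beta@0] (2 == (if (true || true) then 5 else (let u = 3 in 8)))
step 7: [delta@1.0] (2 == (if true then 5 else (let u = 3 in 8)))
step 8: [if@1] (2 == 5)

Answer: if at 1 : (if true then 5 else (let u = 3 in 8))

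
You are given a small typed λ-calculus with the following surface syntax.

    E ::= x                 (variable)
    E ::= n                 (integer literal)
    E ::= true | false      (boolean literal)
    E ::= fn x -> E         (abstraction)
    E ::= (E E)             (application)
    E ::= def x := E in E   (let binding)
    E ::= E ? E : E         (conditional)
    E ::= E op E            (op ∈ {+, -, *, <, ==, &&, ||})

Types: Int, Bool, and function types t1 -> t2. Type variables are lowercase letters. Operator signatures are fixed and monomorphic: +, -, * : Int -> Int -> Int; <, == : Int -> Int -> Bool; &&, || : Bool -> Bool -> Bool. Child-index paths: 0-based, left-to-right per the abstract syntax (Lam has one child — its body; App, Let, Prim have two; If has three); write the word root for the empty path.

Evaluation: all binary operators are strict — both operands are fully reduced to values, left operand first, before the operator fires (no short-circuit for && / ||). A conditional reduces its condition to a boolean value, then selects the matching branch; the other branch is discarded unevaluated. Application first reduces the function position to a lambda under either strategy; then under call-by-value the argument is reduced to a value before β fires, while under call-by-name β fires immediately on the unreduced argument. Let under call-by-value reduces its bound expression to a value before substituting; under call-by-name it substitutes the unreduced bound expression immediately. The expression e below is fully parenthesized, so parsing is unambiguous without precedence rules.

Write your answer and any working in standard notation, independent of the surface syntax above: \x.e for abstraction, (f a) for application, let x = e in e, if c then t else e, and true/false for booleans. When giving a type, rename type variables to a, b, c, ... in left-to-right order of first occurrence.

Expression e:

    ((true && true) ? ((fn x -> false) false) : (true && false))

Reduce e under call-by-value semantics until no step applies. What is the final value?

Answer: false

Working:
step 0: (if (true && true) then ((\x.false) false) else (true && false))
step 1: [delta@0] (if true then ((\x.false) false) else (true && false))
step 2: [if@root] ((\x.false) false)
step 3: [beta@root] false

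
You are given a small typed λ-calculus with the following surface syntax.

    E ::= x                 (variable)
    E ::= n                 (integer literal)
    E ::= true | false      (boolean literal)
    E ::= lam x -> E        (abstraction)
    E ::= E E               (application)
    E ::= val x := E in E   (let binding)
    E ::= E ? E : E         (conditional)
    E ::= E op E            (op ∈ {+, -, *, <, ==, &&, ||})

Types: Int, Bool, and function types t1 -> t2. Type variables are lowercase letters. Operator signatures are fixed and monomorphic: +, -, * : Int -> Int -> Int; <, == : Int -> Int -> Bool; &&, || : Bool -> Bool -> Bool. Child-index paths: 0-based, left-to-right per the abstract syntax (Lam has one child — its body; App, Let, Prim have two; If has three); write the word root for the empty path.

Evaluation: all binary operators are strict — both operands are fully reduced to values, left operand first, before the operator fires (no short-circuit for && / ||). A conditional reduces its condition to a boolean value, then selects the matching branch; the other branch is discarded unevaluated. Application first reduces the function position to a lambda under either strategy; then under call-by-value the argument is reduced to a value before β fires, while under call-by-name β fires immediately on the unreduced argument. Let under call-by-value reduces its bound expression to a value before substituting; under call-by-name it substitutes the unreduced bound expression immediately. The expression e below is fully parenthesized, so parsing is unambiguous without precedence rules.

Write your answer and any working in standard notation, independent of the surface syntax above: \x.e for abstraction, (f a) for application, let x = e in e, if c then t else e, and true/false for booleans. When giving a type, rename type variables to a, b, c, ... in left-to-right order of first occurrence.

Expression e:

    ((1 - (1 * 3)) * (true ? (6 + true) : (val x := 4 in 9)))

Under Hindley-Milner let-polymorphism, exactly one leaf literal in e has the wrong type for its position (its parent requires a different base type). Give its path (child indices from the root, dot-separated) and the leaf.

Working:
  unify Int ~ Int
  unify Int ~ Int
  unify Int ~ Int
  unify Int ~ Int
  unify Int ~ Int
  unify Bool ~ Bool
  unify Int ~ Int
  unify Bool ~ Int
  FAIL: mismatch Bool ~ Int

Answer: 1.1.1 : true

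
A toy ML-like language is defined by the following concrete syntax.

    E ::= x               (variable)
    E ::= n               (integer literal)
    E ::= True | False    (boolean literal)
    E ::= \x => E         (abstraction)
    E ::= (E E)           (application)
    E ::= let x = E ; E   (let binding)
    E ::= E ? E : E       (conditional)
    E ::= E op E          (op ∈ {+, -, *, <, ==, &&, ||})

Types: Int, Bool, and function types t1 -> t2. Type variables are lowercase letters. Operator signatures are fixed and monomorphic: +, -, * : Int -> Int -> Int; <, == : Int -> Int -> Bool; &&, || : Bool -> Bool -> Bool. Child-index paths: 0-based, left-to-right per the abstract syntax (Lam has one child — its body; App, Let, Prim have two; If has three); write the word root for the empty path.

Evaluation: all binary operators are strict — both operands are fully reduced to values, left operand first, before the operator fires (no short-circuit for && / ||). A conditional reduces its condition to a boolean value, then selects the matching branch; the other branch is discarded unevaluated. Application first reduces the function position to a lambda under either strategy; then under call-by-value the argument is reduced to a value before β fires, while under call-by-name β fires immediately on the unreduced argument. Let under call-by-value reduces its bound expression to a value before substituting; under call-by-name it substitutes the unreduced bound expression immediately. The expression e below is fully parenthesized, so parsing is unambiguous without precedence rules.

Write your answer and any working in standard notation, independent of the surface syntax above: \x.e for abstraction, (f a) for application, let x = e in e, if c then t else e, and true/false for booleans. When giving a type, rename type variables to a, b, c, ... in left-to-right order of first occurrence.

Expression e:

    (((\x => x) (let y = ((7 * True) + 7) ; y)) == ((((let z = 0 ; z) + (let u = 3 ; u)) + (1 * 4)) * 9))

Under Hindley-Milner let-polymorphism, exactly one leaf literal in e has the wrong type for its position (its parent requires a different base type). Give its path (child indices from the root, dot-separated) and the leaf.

Derivation:
x : a
\x._ : a -> a
  unify Int ~ Int
  unify Bool ~ Int
  FAIL: mismatch Bool ~ Int

Answer: 0.1.0.0.1 : true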